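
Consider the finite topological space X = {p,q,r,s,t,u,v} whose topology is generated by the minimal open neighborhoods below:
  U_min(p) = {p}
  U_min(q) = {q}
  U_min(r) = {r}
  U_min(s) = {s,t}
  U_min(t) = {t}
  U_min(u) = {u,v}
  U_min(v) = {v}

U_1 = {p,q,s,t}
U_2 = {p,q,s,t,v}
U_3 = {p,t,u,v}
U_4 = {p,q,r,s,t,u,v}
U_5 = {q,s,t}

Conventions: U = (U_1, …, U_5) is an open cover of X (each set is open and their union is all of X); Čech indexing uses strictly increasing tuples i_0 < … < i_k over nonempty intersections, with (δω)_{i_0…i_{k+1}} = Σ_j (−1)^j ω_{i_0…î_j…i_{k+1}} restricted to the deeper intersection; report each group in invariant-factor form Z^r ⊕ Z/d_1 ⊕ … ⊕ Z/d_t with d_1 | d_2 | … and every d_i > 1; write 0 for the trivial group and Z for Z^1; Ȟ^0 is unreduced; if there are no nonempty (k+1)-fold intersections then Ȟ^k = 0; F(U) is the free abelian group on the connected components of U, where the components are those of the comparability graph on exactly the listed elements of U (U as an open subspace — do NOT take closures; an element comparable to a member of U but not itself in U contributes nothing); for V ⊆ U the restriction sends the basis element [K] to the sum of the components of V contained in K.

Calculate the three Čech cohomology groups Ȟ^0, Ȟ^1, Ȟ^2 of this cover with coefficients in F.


intersection data:
  U12={p,q,s,t} U13={p,t} U14={p,q,s,t} U15={q,s,t} U23={p,t,v} U24={p,q,s,t,v} U25={q,s,t} U34={p,t,u,v} U35={t} U45={q,s,t}
  U123={p,t} U124={p,q,s,t} U125={q,s,t} U134={p,t} U135={t} U145={q,s,t} U234={p,t,v} U235={t} U245={q,s,t} U345={t}
  U1234={p,t} U1235={t} U1245={q,s,t} U1345={t} U2345={t}
  U12345={t}
components per intersection:
  U1: {p} {q} {s,t}
  U2: {p} {q} {s,t} {v}
  U3: {p} {t} {u,v}
  U4: {p} {q} {r} {s,t} {u,v}
  U5: {q} {s,t}
  U12: {p} {q} {s,t}
  U13: {p} {t}
  U14: {p} {q} {s,t}
  U15: {q} {s,t}
  U23: {p} {t} {v}
  U24: {p} {q} {s,t} {v}
  U25: {q} {s,t}
  U34: {p} {t} {u,v}
  U35: {t}
  U45: {q} {s,t}
  U123: {p} {t}
  U124: {p} {q} {s,t}
  U125: {q} {s,t}
  U134: {p} {t}
  U135: {t}
  U145: {q} {s,t}
  U234: {p} {t} {v}
  U235: {t}
  U245: {q} {s,t}
  U345: {t}
  U1234: {p} {t}
  U1235: {t}
  U1245: {q} {s,t}
  U1345: {t}
  U2345: {t}
  U12345: {t}
C dims 17,25,19,7; δ0: rk 12, SNF 1^12; δ1: rk 13, SNF 1^13; δ2: rk 6, SNF 1^6
Ȟ^0 = (17 − 12) − 0 = 5, so Ȟ^0 ≅ Z^5
Ȟ^1 = (25 − 13) − 12 = 0, so Ȟ^1 ≅ 0
Ȟ^2 = (19 − 6) − 13 = 0, so Ȟ^2 ≅ 0

Ȟ^0 = Z^5, Ȟ^1 = 0, Ȟ^2 = 0


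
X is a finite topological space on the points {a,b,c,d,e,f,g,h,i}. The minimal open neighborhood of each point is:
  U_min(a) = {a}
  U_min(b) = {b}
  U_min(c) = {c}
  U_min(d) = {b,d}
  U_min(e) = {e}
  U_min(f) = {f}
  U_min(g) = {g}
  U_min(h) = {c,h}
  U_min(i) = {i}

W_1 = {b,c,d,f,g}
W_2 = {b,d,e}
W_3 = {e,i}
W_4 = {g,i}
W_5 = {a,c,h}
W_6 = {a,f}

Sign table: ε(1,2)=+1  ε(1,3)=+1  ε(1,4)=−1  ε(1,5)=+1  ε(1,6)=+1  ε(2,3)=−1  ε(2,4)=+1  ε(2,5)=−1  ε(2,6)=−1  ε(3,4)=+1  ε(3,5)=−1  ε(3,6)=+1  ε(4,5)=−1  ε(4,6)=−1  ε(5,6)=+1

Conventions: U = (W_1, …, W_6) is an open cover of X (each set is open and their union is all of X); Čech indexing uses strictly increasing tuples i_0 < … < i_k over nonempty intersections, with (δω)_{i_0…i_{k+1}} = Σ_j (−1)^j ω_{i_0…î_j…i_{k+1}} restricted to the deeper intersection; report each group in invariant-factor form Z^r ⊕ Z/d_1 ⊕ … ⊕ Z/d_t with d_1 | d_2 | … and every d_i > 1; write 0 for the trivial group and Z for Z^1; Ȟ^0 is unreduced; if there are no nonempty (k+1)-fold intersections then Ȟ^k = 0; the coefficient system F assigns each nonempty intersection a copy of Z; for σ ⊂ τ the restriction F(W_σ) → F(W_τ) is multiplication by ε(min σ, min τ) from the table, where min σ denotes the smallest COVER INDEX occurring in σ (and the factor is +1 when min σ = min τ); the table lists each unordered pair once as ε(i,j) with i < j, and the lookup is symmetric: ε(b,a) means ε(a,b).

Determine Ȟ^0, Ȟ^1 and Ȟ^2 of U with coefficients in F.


Ȟ^0(U;F) ≅ Z, Ȟ^1(U;F) ≅ Z^2, Ȟ^2(U;F) ≅ 0

nonempty overlaps:
  W12={b,d} W14={g} W15={c} W16={f} W23={e} W34={i} W56={a}
C dims 6,7; δ0: rk 5, SNF 1^5
degree 0: 6−5−0 = 1 → Ȟ^0 ≅ Z
degree 1: 7−0−5 = 2 → Ȟ^1 ≅ Z^2
degree 2: 0−0−0 = 0 → Ȟ^2 ≅ 0


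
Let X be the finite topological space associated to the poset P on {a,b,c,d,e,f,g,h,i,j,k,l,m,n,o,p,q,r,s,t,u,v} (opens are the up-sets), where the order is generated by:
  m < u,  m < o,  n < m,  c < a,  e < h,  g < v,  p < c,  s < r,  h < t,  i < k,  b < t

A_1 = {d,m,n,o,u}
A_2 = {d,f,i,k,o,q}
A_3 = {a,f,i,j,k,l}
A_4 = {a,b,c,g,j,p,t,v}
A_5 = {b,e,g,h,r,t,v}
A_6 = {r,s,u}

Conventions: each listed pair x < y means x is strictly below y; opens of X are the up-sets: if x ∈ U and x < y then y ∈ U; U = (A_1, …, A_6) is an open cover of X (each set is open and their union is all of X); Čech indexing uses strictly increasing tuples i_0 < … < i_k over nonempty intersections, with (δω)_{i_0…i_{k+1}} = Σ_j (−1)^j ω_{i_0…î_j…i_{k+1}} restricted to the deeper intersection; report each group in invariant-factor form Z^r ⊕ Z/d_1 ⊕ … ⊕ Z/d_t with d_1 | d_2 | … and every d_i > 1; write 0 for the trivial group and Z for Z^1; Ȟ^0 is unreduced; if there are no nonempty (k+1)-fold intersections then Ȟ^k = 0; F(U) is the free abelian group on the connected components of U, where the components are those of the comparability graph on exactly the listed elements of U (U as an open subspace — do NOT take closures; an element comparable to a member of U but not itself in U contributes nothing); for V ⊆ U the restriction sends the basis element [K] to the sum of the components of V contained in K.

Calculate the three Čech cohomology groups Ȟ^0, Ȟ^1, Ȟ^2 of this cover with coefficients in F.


cover nerve:
  A12={d,o} A16={u} A23={f,i,k} A34={a,j} A45={b,g,t,v} A56={r}
components per intersection:
  A1: {d} {m,n,o,u}
  A2: {d} {f} {i,k} {o} {q}
  A3: {a} {f} {i,k} {j} {l}
  A4: {a,c,p} {b,t} {g,v} {j}
  A5: {b,e,h,t} {g,v} {r}
  A6: {r,s} {u}
  A12: {d} {o}
  A16: {u}
  A23: {f} {i,k}
  A34: {a} {j}
  A45: {b,t} {g,v}
  A56: {r}
C dims 21,10; δ0: rk 10, SNF 1^10
Ȟ^0: (21−10)−0=11 ⇒ Z^11
Ȟ^1: (10−0)−10=0 ⇒ 0
Ȟ^2: (0−0)−0=0 ⇒ 0

Ȟ^0(U;F) ≅ Z^11, Ȟ^1(U;F) ≅ 0 and Ȟ^2(U;F) ≅ 0


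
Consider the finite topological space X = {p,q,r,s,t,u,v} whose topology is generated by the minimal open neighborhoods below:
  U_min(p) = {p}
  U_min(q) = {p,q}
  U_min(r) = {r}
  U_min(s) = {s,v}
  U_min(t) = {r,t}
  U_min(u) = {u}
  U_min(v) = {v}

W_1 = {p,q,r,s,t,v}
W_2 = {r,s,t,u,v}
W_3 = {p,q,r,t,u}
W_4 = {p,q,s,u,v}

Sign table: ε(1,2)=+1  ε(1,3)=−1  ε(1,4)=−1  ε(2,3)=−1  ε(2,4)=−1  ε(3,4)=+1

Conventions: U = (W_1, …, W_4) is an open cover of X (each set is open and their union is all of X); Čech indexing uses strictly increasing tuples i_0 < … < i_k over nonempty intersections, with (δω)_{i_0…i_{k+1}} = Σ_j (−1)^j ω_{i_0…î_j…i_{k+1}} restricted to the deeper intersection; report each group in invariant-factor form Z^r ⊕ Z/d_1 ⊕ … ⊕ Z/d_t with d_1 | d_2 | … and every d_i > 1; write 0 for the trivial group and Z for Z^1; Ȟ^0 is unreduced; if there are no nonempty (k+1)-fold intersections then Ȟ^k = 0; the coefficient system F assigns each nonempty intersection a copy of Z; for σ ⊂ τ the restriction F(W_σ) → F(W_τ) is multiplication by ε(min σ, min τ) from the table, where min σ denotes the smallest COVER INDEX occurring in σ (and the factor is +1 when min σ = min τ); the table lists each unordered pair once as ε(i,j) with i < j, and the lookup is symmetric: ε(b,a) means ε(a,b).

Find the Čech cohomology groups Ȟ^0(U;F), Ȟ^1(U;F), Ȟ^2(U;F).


nerve simplices:
  W12={r,s,t,v} W13={p,q,r,t} W14={p,q,s,v} W23={r,t,u} W24={s,u,v} W34={p,q,u}
  W123={r,t} W124={s,v} W134={p,q} W234={u}
C dims 4,6,4; δ0: rk 3, SNF 1^3; δ1: rk 3, SNF 1^3
degree 0: 4−3−0 = 1 → Ȟ^0 ≅ Z
degree 1: 6−3−3 = 0 → Ȟ^1 ≅ 0
degree 2: 4−0−3 = 1 → Ȟ^2 ≅ Z

Ȟ^0 = Z,  Ȟ^1 = 0,  Ȟ^2 = Z


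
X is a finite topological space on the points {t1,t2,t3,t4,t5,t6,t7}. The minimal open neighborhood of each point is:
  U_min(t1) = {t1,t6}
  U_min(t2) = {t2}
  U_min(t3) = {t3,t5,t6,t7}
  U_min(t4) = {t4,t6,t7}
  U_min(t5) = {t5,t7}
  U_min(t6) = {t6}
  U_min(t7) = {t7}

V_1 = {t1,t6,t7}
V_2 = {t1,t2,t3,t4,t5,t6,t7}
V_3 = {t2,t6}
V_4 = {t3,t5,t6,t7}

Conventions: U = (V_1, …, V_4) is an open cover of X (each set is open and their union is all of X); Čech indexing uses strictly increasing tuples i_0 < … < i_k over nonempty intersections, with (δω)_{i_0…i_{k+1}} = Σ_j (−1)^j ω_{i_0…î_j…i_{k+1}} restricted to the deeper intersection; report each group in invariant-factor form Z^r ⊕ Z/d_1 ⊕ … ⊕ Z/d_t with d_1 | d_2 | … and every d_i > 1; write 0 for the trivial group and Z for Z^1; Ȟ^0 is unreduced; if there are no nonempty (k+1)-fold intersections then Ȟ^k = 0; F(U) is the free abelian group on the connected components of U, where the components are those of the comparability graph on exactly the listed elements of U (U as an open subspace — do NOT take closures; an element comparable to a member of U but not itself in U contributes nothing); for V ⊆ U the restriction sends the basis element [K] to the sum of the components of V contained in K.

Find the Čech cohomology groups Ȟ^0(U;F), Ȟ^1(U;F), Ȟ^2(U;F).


nonempty intersections:
  V12={t1,t6,t7} V13={t6} V14={t6,t7} V23={t2,t6} V24={t3,t5,t6,t7} V34={t6}
  V123={t6} V124={t6,t7} V134={t6} V234={t6}
  V1234={t6}
components per intersection:
  V1: {t1,t6} {t7}
  V2: {t1,t3,t4,t5,t6,t7} {t2}
  V3: {t2} {t6}
  V4: {t3,t5,t6,t7}
  V12: {t1,t6} {t7}
  V13: {t6}
  V14: {t6} {t7}
  V23: {t2} {t6}
  V24: {t3,t5,t6,t7}
  V34: {t6}
  V123: {t6}
  V124: {t6} {t7}
  V134: {t6}
  V234: {t6}
  V1234: {t6}
C dims 7,9,5,1; δ0: rk 5, SNF 1^5; δ1: rk 4, SNF 1^4; δ2: rk 1, SNF 1^1
Ȟ^0: (7−5)−0=2 ⇒ Z^2
Ȟ^1: (9−4)−5=0 ⇒ 0
Ȟ^2: (5−1)−4=0 ⇒ 0

Ȟ^0(U;F) ≅ Z^2,  Ȟ^1(U;F) ≅ 0,  Ȟ^2(U;F) ≅ 0


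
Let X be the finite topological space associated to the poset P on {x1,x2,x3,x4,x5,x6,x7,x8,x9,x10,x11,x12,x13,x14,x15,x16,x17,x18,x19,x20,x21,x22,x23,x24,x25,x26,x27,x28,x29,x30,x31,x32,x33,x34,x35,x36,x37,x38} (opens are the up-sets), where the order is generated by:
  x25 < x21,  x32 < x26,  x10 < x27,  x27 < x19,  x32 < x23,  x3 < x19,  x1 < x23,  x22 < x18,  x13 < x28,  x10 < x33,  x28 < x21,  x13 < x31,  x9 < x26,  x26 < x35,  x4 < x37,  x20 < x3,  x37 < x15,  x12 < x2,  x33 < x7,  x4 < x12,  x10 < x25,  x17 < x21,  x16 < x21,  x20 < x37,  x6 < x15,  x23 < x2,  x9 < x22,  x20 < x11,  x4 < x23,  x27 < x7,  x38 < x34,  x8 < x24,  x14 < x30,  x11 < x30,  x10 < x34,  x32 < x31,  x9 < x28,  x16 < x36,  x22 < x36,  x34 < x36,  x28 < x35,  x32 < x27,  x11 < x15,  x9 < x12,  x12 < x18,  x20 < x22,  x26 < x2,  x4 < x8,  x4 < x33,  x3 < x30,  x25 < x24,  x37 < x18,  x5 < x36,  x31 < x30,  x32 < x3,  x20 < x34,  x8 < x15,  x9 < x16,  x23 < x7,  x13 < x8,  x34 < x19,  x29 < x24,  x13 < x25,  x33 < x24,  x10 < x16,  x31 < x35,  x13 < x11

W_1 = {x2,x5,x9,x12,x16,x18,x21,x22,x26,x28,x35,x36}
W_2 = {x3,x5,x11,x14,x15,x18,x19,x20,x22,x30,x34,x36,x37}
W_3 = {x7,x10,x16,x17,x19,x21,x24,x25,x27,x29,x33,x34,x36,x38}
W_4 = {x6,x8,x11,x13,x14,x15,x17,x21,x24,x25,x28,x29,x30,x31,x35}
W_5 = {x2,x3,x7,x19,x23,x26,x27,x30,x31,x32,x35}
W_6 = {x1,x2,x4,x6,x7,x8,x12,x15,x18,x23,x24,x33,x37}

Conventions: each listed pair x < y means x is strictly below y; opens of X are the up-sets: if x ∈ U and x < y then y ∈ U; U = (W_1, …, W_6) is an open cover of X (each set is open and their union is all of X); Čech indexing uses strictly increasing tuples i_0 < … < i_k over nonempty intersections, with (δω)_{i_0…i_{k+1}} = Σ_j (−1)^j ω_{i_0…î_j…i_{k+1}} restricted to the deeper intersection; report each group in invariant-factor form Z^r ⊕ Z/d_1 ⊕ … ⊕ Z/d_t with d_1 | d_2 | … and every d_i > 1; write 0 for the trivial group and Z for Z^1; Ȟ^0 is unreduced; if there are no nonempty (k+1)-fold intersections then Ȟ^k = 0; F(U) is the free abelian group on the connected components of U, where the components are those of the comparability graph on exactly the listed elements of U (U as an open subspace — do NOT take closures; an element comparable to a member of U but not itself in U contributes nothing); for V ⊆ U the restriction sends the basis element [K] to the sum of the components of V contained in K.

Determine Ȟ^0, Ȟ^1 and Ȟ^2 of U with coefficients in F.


Ȟ^0 ≅ Z, Ȟ^1 ≅ 0 and Ȟ^2 ≅ Z/2

intersection data:
  W12={x5,x18,x22,x36} W13={x16,x21,x36} W14={x21,x28,x35} W15={x2,x26,x35} W16={x2,x12,x18} W23={x19,x34,x36} W24={x11,x14,x15,x30} W25={x3,x19,x30} W26={x15,x18,x37} W34={x17,x21,x24,x25,x29} W35={x7,x19,x27} W36={x7,x24,x33} W45={x30,x31,x35} W46={x6,x8,x15,x24} W56={x2,x7,x23}
  W123={x36} W126={x18} W134={x21} W145={x35} W156={x2} W235={x19} W245={x30} W246={x15} W346={x24} W356={x7}
components per intersection:
  W1: {x2,x5,x9,x12,x16,x18,x21,x22,x26,x28,x35,x36}
  W2: {x3,x5,x11,x14,x15,x18,x19,x20,x22,x30,x34,x36,x37}
  W3: {x7,x10,x16,x17,x19,x21,x24,x25,x27,x29,x33,x34,x36,x38}
  W4: {x6,x8,x11,x13,x14,x15,x17,x21,x24,x25,x28,x29,x30,x31,x35}
  W5: {x2,x3,x7,x19,x23,x26,x27,x30,x31,x32,x35}
  W6: {x1,x2,x4,x6,x7,x8,x12,x15,x18,x23,x24,x33,x37}
  W12: {x5,x18,x22,x36}
  W13: {x16,x21,x36}
  W14: {x21,x28,x35}
  W15: {x2,x26,x35}
  W16: {x2,x12,x18}
  W23: {x19,x34,x36}
  W24: {x11,x14,x15,x30}
  W25: {x3,x19,x30}
  W26: {x15,x18,x37}
  W34: {x17,x21,x24,x25,x29}
  W35: {x7,x19,x27}
  W36: {x7,x24,x33}
  W45: {x30,x31,x35}
  W46: {x6,x8,x15,x24}
  W56: {x2,x7,x23}
  W123: {x36}
  W126: {x18}
  W134: {x21}
  W145: {x35}
  W156: {x2}
  W235: {x19}
  W245: {x30}
  W246: {x15}
  W346: {x24}
  W356: {x7}
C dims 6,15,10; δ0: rk 5, SNF 1^5; δ1: rk 10, SNF 1^9·2
Ȟ^0 = (6 − 5) − 0 = 1, so Ȟ^0 ≅ Z
Ȟ^1 = (15 − 10) − 5 = 0, so Ȟ^1 ≅ 0
Ȟ^2 = (10 − 0) − 10 = 0 plus torsion [2], so Ȟ^2 ≅ Z/2


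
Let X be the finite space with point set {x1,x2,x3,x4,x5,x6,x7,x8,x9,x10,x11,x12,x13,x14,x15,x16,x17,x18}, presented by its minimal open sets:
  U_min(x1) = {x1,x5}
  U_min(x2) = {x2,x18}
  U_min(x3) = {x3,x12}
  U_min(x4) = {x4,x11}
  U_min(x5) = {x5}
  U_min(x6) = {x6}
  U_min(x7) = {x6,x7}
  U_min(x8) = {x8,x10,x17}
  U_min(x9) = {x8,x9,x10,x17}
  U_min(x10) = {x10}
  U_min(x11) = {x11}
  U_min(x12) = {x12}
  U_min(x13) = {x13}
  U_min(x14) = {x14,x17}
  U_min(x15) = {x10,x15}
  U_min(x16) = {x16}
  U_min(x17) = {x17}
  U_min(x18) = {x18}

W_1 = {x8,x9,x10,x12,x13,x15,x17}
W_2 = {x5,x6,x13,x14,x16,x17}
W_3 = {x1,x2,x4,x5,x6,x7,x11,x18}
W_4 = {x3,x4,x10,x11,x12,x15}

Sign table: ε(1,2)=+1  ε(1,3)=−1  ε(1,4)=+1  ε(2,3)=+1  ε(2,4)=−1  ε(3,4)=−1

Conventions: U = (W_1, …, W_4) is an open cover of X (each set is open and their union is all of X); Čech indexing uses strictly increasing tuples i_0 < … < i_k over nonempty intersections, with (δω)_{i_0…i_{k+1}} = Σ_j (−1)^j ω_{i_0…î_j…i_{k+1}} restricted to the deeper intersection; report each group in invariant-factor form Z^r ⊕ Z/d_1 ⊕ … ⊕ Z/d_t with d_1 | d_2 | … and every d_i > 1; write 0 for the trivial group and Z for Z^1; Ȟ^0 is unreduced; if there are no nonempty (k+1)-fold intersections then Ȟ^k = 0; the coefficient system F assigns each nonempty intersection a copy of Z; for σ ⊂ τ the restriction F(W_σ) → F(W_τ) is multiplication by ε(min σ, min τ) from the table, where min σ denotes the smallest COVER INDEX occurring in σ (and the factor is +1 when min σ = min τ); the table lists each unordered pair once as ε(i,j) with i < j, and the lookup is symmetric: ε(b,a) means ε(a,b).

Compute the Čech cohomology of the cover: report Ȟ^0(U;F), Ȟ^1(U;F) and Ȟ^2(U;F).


nonempty intersections:
  W12={x13,x17} W14={x10,x12,x15} W23={x5,x6} W34={x4,x11}
C dims 4,4; δ0: rk 4, SNF 1^3·2
Ȟ^0: (4−4)−0=0 ⇒ 0
Ȟ^1: (4−0)−4=0 plus torsion [2] ⇒ Z/2
Ȟ^2: (0−0)−0=0 ⇒ 0

Ȟ^0 = 0, Ȟ^1 = Z/2, Ȟ^2 = 0


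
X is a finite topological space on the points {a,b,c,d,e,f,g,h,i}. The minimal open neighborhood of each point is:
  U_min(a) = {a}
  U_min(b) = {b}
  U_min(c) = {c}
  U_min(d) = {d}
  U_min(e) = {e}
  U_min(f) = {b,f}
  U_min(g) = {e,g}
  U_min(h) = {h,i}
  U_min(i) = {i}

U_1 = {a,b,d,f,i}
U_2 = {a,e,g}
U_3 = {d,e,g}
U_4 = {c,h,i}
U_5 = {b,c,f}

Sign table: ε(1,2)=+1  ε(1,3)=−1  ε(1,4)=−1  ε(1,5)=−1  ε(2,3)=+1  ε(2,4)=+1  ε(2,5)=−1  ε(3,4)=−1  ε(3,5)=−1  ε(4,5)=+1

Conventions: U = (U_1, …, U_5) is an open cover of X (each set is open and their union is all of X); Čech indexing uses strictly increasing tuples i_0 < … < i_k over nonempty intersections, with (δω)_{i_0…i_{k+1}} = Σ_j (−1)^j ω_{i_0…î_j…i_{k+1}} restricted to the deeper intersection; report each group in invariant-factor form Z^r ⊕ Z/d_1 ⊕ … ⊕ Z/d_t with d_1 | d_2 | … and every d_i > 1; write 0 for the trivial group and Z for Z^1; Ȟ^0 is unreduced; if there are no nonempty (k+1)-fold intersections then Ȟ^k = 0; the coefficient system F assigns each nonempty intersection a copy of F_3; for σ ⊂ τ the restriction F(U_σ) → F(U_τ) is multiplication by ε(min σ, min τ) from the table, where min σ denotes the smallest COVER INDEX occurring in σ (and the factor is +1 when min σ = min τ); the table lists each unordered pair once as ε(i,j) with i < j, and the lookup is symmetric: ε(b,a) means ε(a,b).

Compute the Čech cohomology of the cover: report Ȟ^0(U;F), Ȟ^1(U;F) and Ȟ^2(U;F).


Ȟ^0 = 0,  Ȟ^1 = Z/3,  Ȟ^2 = 0

nerve simplices:
  U12={a} U13={d} U14={i} U15={b,f} U23={e,g} U45={c}
C dims 5,6; δ0: rk_F3 5
degree 0: 5−5−0 = 0 → Ȟ^0 ≅ 0
degree 1: 6−0−5 = 1 → Ȟ^1 ≅ Z/3
degree 2: 0−0−0 = 0 → Ȟ^2 ≅ 0


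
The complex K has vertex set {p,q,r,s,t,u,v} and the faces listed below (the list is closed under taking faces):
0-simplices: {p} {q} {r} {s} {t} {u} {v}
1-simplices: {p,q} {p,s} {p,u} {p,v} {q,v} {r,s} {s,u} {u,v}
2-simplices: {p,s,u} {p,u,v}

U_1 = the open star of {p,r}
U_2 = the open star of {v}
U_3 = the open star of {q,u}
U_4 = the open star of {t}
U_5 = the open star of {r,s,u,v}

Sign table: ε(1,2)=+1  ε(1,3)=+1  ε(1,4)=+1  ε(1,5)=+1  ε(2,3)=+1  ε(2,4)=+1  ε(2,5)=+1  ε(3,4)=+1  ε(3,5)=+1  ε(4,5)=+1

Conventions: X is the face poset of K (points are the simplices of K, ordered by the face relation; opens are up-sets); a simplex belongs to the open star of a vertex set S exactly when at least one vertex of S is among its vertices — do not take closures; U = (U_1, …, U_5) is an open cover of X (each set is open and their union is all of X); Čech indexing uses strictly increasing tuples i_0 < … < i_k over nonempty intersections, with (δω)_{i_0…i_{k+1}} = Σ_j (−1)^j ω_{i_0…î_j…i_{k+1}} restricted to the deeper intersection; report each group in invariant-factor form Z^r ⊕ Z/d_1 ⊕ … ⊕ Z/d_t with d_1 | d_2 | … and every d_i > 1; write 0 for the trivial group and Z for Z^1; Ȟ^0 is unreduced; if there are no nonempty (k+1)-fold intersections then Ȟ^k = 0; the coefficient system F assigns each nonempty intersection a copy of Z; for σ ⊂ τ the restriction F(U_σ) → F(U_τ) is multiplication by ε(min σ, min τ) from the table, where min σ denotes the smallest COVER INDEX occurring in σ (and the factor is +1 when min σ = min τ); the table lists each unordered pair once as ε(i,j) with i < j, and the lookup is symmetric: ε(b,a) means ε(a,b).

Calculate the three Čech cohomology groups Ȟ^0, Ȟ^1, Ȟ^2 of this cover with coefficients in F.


cover nerve:
  U1={{p},{r},{p,q},{p,s},{p,u},{p,v},{r,s},{p,s,u},{p,u,v}} U2={{v},{p,v},{q,v},{u,v},{p,u,v}} U3={{q},{u},{p,q},{p,u},{q,v},{s,u},{u,v},{p,s,u},{p,u,v}} U4={{t}} U5={{r},{s},{u},{v},{p,s},{p,u},{p,v},{q,v},{r,s},{s,u},{u,v},{p,s,u},{p,u,v}}
  U12={{p,v},{p,u,v}} U13={{p,q},{p,u},{p,s,u},{p,u,v}} U15={{r},{p,s},{p,u},{p,v},{r,s},{p,s,u},{p,u,v}} U23={{q,v},{u,v},{p,u,v}} U25={{v},{p,v},{q,v},{u,v},{p,u,v}} U35={{u},{p,u},{q,v},{s,u},{u,v},{p,s,u},{p,u,v}}
  U123={{p,u,v}} U125={{p,v},{p,u,v}} U135={{p,u},{p,s,u},{p,u,v}} U235={{q,v},{u,v},{p,u,v}}
  U1235={{p,u,v}}
C dims 5,6,4,1; δ0: rk 3, SNF 1^3; δ1: rk 3, SNF 1^3; δ2: rk 1, SNF 1^1
Ȟ^0: (5−3)−0=2 ⇒ Z^2
Ȟ^1: (6−3)−3=0 ⇒ 0
Ȟ^2: (4−1)−3=0 ⇒ 0

Ȟ^0 ≅ Z^2,  Ȟ^1 ≅ 0,  Ȟ^2 ≅ 0


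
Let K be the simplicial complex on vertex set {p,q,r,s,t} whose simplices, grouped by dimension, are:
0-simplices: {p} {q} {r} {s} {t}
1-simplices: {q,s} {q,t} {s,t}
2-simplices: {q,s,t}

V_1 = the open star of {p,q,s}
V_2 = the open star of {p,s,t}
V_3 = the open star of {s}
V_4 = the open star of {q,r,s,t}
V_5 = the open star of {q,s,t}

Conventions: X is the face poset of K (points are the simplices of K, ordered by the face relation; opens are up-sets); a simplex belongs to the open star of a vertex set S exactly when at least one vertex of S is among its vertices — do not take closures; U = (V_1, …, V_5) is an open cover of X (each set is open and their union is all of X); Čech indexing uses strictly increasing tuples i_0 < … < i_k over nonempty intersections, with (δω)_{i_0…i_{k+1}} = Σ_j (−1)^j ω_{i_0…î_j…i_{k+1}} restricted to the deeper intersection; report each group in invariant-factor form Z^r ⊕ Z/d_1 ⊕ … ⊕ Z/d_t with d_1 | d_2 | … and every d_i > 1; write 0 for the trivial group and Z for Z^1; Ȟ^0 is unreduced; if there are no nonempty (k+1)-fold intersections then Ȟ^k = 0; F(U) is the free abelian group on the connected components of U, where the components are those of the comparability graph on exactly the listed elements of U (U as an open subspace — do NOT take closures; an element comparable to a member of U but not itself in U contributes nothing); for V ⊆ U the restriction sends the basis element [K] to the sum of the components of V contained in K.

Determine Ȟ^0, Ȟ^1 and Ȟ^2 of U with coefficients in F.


Ȟ^0 = Z^3, Ȟ^1 = 0, Ȟ^2 = 0

nonempty intersections:
  V1={{p},{q},{s},{q,s},{q,t},{s,t},{q,s,t}} V2={{p},{s},{t},{q,s},{q,t},{s,t},{q,s,t}} V3={{s},{q,s},{s,t},{q,s,t}} V4={{q},{r},{s},{t},{q,s},{q,t},{s,t},{q,s,t}} V5={{q},{s},{t},{q,s},{q,t},{s,t},{q,s,t}}
  V12={{p},{s},{q,s},{q,t},{s,t},{q,s,t}} V13={{s},{q,s},{s,t},{q,s,t}} V14={{q},{s},{q,s},{q,t},{s,t},{q,s,t}} V15={{q},{s},{q,s},{q,t},{s,t},{q,s,t}} V23={{s},{q,s},{s,t},{q,s,t}} V24={{s},{t},{q,s},{q,t},{s,t},{q,s,t}} V25={{s},{t},{q,s},{q,t},{s,t},{q,s,t}} V34={{s},{q,s},{s,t},{q,s,t}} V35={{s},{q,s},{s,t},{q,s,t}} V45={{q},{s},{t},{q,s},{q,t},{s,t},{q,s,t}}
  V123={{s},{q,s},{s,t},{q,s,t}} V124={{s},{q,s},{q,t},{s,t},{q,s,t}} V125={{s},{q,s},{q,t},{s,t},{q,s,t}} V134={{s},{q,s},{s,t},{q,s,t}} V135={{s},{q,s},{s,t},{q,s,t}} V145={{q},{s},{q,s},{q,t},{s,t},{q,s,t}} V234={{s},{q,s},{s,t},{q,s,t}} V235={{s},{q,s},{s,t},{q,s,t}} V245={{s},{t},{q,s},{q,t},{s,t},{q,s,t}} V345={{s},{q,s},{s,t},{q,s,t}}
  V1234={{s},{q,s},{s,t},{q,s,t}} V1235={{s},{q,s},{s,t},{q,s,t}} V1245={{s},{q,s},{q,t},{s,t},{q,s,t}} V1345={{s},{q,s},{s,t},{q,s,t}} V2345={{s},{q,s},{s,t},{q,s,t}}
  V12345={{s},{q,s},{s,t},{q,s,t}}
components per intersection:
  V1: {{p}} {{q},{s},{q,s},{q,t},{s,t},{q,s,t}}
  V2: {{p}} {{s},{t},{q,s},{q,t},{s,t},{q,s,t}}
  V3: {{s},{q,s},{s,t},{q,s,t}}
  V4: {{q},{s},{t},{q,s},{q,t},{s,t},{q,s,t}} {{r}}
  V5: {{q},{s},{t},{q,s},{q,t},{s,t},{q,s,t}}
  V12: {{p}} {{s},{q,s},{q,t},{s,t},{q,s,t}}
  V13: {{s},{q,s},{s,t},{q,s,t}}
  V14: {{q},{s},{q,s},{q,t},{s,t},{q,s,t}}
  V15: {{q},{s},{q,s},{q,t},{s,t},{q,s,t}}
  V23: {{s},{q,s},{s,t},{q,s,t}}
  V24: {{s},{t},{q,s},{q,t},{s,t},{q,s,t}}
  V25: {{s},{t},{q,s},{q,t},{s,t},{q,s,t}}
  V34: {{s},{q,s},{s,t},{q,s,t}}
  V35: {{s},{q,s},{s,t},{q,s,t}}
  V45: {{q},{s},{t},{q,s},{q,t},{s,t},{q,s,t}}
  V123: {{s},{q,s},{s,t},{q,s,t}}
  V124: {{s},{q,s},{q,t},{s,t},{q,s,t}}
  V125: {{s},{q,s},{q,t},{s,t},{q,s,t}}
  V134: {{s},{q,s},{s,t},{q,s,t}}
  V135: {{s},{q,s},{s,t},{q,s,t}}
  V145: {{q},{s},{q,s},{q,t},{s,t},{q,s,t}}
  V234: {{s},{q,s},{s,t},{q,s,t}}
  V235: {{s},{q,s},{s,t},{q,s,t}}
  V245: {{s},{t},{q,s},{q,t},{s,t},{q,s,t}}
  V345: {{s},{q,s},{s,t},{q,s,t}}
  V1234: {{s},{q,s},{s,t},{q,s,t}}
  V1235: {{s},{q,s},{s,t},{q,s,t}}
  V1245: {{s},{q,s},{q,t},{s,t},{q,s,t}}
  V1345: {{s},{q,s},{s,t},{q,s,t}}
  V2345: {{s},{q,s},{s,t},{q,s,t}}
  V12345: {{s},{q,s},{s,t},{q,s,t}}
C dims 8,11,10,5; δ0: rk 5, SNF 1^5; δ1: rk 6, SNF 1^6; δ2: rk 4, SNF 1^4
Ȟ^0: (8−5)−0=3 ⇒ Z^3
Ȟ^1: (11−6)−5=0 ⇒ 0
Ȟ^2: (10−4)−6=0 ⇒ 0


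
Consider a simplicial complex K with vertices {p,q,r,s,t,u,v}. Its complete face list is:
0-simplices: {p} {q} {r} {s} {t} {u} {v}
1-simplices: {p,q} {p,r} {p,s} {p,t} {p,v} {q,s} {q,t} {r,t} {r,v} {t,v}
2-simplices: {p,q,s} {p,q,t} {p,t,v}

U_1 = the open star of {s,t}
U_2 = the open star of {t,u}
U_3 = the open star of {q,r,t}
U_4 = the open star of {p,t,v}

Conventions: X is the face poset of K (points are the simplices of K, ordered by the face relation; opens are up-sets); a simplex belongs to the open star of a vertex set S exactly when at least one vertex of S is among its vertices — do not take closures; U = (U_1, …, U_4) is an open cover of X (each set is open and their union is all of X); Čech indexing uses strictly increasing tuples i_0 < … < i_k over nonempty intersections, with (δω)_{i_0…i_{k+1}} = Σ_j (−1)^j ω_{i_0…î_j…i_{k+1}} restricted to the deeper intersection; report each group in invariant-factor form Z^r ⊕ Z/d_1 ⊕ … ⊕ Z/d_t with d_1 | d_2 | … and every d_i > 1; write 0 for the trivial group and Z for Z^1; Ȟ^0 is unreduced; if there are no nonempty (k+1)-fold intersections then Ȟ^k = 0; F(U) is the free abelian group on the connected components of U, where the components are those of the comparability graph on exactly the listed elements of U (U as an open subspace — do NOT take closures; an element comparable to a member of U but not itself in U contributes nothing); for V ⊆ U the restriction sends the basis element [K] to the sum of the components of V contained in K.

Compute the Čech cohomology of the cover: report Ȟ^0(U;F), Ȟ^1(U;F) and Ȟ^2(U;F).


Ȟ^0 = Z^2; Ȟ^1 = Z^2; Ȟ^2 = 0

nerve of the cover:
  U1={{s},{t},{p,s},{p,t},{q,s},{q,t},{r,t},{t,v},{p,q,s},{p,q,t},{p,t,v}} U2={{t},{u},{p,t},{q,t},{r,t},{t,v},{p,q,t},{p,t,v}} U3={{q},{r},{t},{p,q},{p,r},{p,t},{q,s},{q,t},{r,t},{r,v},{t,v},{p,q,s},{p,q,t},{p,t,v}} U4={{p},{t},{v},{p,q},{p,r},{p,s},{p,t},{p,v},{q,t},{r,t},{r,v},{t,v},{p,q,s},{p,q,t},{p,t,v}}
  U12={{t},{p,t},{q,t},{r,t},{t,v},{p,q,t},{p,t,v}} U13={{t},{p,t},{q,s},{q,t},{r,t},{t,v},{p,q,s},{p,q,t},{p,t,v}} U14={{t},{p,s},{p,t},{q,t},{r,t},{t,v},{p,q,s},{p,q,t},{p,t,v}} U23={{t},{p,t},{q,t},{r,t},{t,v},{p,q,t},{p,t,v}} U24={{t},{p,t},{q,t},{r,t},{t,v},{p,q,t},{p,t,v}} U34={{t},{p,q},{p,r},{p,t},{q,t},{r,t},{r,v},{t,v},{p,q,s},{p,q,t},{p,t,v}}
  U123={{t},{p,t},{q,t},{r,t},{t,v},{p,q,t},{p,t,v}} U124={{t},{p,t},{q,t},{r,t},{t,v},{p,q,t},{p,t,v}} U134={{t},{p,t},{q,t},{r,t},{t,v},{p,q,s},{p,q,t},{p,t,v}} U234={{t},{p,t},{q,t},{r,t},{t,v},{p,q,t},{p,t,v}}
  U1234={{t},{p,t},{q,t},{r,t},{t,v},{p,q,t},{p,t,v}}
components per intersection:
  U1: {{s},{p,s},{q,s},{p,q,s}} {{t},{p,t},{q,t},{r,t},{t,v},{p,q,t},{p,t,v}}
  U2: {{t},{p,t},{q,t},{r,t},{t,v},{p,q,t},{p,t,v}} {{u}}
  U3: {{q},{r},{t},{p,q},{p,r},{p,t},{q,s},{q,t},{r,t},{r,v},{t,v},{p,q,s},{p,q,t},{p,t,v}}
  U4: {{p},{t},{v},{p,q},{p,r},{p,s},{p,t},{p,v},{q,t},{r,t},{r,v},{t,v},{p,q,s},{p,q,t},{p,t,v}}
  U12: {{t},{p,t},{q,t},{r,t},{t,v},{p,q,t},{p,t,v}}
  U13: {{t},{p,t},{q,t},{r,t},{t,v},{p,q,t},{p,t,v}} {{q,s},{p,q,s}}
  U14: {{t},{p,t},{q,t},{r,t},{t,v},{p,q,t},{p,t,v}} {{p,s},{p,q,s}}
  U23: {{t},{p,t},{q,t},{r,t},{t,v},{p,q,t},{p,t,v}}
  U24: {{t},{p,t},{q,t},{r,t},{t,v},{p,q,t},{p,t,v}}
  U34: {{t},{p,q},{p,t},{q,t},{r,t},{t,v},{p,q,s},{p,q,t},{p,t,v}} {{p,r}} {{r,v}}
  U123: {{t},{p,t},{q,t},{r,t},{t,v},{p,q,t},{p,t,v}}
  U124: {{t},{p,t},{q,t},{r,t},{t,v},{p,q,t},{p,t,v}}
  U134: {{t},{p,t},{q,t},{r,t},{t,v},{p,q,t},{p,t,v}} {{p,q,s}}
  U234: {{t},{p,t},{q,t},{r,t},{t,v},{p,q,t},{p,t,v}}
  U1234: {{t},{p,t},{q,t},{r,t},{t,v},{p,q,t},{p,t,v}}
C dims 6,10,5,1; δ0: rk 4, SNF 1^4; δ1: rk 4, SNF 1^4; δ2: rk 1, SNF 1^1
Ȟ^0 = (6 − 4) − 0 = 2, so Ȟ^0 ≅ Z^2
Ȟ^1 = (10 − 4) − 4 = 2, so Ȟ^1 ≅ Z^2
Ȟ^2 = (5 − 1) − 4 = 0, so Ȟ^2 ≅ 0


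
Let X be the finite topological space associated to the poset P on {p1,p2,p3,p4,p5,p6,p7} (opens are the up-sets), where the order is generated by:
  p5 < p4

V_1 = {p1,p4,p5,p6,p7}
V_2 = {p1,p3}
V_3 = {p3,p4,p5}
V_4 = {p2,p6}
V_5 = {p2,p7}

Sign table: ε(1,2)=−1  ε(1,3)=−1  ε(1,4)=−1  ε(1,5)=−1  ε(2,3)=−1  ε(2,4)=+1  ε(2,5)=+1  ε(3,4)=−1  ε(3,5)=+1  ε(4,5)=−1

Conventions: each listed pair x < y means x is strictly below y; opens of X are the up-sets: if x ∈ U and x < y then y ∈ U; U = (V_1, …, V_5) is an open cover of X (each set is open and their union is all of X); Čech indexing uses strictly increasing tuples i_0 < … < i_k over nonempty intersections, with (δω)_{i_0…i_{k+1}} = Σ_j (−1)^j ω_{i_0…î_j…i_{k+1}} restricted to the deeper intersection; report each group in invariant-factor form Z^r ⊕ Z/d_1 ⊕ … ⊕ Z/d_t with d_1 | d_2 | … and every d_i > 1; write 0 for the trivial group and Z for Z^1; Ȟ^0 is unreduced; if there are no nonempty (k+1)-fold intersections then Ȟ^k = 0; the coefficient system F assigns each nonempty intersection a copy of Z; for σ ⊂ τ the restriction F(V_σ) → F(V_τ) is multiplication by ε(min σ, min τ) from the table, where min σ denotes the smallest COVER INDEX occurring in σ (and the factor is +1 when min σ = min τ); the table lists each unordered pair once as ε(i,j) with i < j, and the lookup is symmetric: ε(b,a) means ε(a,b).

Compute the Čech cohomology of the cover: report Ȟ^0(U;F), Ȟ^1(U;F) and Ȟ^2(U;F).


nerve of the cover:
  V12={p1} V13={p4,p5} V14={p6} V15={p7} V23={p3} V45={p2}
C dims 5,6; δ0: rk 5, SNF 1^4·2
Ȟ^0 = (5 − 5) − 0 = 0, so Ȟ^0 ≅ 0
Ȟ^1 = (6 − 0) − 5 = 1 plus torsion [2], so Ȟ^1 ≅ Z ⊕ Z/2
Ȟ^2 = (0 − 0) − 0 = 0, so Ȟ^2 ≅ 0

Ȟ^0 ≅ 0,  Ȟ^1 ≅ Z ⊕ Z/2,  Ȟ^2 ≅ 0


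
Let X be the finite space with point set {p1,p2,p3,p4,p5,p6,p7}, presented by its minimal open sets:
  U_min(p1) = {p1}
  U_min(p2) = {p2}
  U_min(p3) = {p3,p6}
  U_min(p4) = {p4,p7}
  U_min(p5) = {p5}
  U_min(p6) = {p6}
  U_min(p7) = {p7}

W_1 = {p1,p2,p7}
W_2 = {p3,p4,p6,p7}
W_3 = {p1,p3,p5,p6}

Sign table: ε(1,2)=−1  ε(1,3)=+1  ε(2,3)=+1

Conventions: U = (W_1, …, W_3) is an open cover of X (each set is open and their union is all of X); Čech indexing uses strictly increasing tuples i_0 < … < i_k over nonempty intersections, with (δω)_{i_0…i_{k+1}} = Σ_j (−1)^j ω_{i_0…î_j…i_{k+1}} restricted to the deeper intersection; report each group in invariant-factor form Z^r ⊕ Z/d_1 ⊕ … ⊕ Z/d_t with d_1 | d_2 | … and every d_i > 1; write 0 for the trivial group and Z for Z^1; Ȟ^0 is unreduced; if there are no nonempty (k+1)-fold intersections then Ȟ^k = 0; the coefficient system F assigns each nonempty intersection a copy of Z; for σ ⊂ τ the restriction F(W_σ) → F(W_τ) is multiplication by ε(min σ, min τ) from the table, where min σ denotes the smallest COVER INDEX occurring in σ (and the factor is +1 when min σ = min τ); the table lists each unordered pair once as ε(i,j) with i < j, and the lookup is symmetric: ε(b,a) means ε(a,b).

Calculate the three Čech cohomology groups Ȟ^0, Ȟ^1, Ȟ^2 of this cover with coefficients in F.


cover nerve:
  W12={p7} W13={p1} W23={p3,p6}
C dims 3,3; δ0: rk 3, SNF 1^2·2
Ȟ^0: (3−3)−0=0 ⇒ 0
Ȟ^1: (3−0)−3=0 plus torsion [2] ⇒ Z/2
Ȟ^2: (0−0)−0=0 ⇒ 0

Ȟ^0(U;F) ≅ 0,  Ȟ^1(U;F) ≅ Z/2,  Ȟ^2(U;F) ≅ 0


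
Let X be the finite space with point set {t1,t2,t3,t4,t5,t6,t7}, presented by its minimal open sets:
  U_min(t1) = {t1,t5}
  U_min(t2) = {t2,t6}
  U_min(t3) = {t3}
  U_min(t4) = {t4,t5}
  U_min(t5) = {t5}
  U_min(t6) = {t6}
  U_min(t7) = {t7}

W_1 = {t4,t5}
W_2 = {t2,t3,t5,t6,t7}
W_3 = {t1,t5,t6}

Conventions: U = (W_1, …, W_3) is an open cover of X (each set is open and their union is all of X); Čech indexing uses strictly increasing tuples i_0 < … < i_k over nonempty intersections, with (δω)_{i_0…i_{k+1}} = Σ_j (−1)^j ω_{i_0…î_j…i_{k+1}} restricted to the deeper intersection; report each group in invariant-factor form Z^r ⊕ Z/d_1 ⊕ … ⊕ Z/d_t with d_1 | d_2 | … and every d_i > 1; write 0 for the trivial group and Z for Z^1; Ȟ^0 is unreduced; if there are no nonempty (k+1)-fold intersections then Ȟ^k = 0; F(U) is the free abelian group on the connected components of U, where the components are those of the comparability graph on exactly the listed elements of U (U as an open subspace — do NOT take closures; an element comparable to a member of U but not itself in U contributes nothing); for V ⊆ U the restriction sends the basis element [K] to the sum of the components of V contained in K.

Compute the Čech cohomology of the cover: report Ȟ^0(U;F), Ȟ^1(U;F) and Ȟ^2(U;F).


nerve of the cover:
  W12={t5} W13={t5} W23={t5,t6}
  W123={t5}
components per intersection:
  W1: {t4,t5}
  W2: {t2,t6} {t3} {t5} {t7}
  W3: {t1,t5} {t6}
  W12: {t5}
  W13: {t5}
  W23: {t5} {t6}
  W123: {t5}
C dims 7,4,1; δ0: rk 3, SNF 1^3; δ1: rk 1, SNF 1^1
Ȟ^0 = (7 − 3) − 0 = 4, so Ȟ^0 ≅ Z^4
Ȟ^1 = (4 − 1) − 3 = 0, so Ȟ^1 ≅ 0
Ȟ^2 = (1 − 0) − 1 = 0, so Ȟ^2 ≅ 0

Ȟ^0 ≅ Z^4, Ȟ^1 ≅ 0 and Ȟ^2 ≅ 0


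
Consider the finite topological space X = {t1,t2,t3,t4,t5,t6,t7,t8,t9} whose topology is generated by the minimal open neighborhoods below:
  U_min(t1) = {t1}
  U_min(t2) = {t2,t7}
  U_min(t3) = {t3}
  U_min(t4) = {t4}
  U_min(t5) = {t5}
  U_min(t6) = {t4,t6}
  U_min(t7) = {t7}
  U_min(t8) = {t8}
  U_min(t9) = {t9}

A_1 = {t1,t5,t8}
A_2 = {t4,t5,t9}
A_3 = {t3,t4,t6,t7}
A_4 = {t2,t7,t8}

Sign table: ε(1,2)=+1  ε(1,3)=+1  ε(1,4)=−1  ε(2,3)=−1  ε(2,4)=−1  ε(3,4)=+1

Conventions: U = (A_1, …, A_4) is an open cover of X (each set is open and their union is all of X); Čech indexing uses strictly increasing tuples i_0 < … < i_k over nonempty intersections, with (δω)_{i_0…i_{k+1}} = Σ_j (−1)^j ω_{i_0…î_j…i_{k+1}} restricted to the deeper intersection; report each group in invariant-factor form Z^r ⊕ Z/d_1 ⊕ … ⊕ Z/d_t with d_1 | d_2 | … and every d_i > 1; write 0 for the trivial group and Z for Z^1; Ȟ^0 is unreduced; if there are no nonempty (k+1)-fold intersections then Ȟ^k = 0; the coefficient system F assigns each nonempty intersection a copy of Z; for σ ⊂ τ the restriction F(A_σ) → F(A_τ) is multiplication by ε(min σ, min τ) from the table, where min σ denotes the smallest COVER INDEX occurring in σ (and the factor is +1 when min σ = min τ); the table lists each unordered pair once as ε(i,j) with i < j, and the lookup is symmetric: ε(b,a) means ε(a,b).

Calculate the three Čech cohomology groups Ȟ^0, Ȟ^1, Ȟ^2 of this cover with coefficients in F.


Ȟ^0 = Z,  Ȟ^1 = Z,  Ȟ^2 = 0

cover nerve:
  A12={t5} A14={t8} A23={t4} A34={t7}
C dims 4,4; δ0: rk 3, SNF 1^3
Ȟ^0: (4−3)−0=1 ⇒ Z
Ȟ^1: (4−0)−3=1 ⇒ Z
Ȟ^2: (0−0)−0=0 ⇒ 0


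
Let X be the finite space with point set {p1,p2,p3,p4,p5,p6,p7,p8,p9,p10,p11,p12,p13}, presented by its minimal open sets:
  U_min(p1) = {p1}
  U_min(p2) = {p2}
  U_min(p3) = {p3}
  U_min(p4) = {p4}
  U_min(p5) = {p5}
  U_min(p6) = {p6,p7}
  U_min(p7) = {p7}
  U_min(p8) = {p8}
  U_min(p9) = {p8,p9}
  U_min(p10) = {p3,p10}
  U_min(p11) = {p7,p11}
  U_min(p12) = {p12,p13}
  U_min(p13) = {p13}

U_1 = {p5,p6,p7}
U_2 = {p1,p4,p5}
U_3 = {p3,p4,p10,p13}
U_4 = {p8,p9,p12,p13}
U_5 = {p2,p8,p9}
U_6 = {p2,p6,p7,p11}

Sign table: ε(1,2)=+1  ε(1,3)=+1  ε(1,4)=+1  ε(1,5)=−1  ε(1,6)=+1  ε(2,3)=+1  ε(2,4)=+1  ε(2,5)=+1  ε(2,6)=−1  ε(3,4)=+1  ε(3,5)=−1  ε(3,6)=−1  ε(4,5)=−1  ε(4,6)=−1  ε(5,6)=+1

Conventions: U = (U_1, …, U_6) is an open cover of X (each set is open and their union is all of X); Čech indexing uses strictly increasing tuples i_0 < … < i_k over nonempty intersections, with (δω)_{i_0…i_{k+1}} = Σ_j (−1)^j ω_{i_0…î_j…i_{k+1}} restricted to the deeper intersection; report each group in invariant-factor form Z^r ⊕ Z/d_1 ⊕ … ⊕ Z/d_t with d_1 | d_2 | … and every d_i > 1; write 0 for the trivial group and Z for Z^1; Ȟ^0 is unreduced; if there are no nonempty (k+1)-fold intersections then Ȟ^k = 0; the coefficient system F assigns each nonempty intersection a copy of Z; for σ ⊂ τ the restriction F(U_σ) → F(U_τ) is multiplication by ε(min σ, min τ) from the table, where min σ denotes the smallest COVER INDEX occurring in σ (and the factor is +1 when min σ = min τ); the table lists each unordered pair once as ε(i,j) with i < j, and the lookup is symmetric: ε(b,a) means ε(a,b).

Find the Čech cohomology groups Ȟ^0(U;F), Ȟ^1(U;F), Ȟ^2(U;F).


Ȟ^0 = 0, Ȟ^1 = Z/2 and Ȟ^2 = 0

nerve simplices:
  U12={p5} U16={p6,p7} U23={p4} U34={p13} U45={p8,p9} U56={p2}
C dims 6,6; δ0: rk 6, SNF 1^5·2
degree 0: 6−6−0 = 0 → Ȟ^0 ≅ 0
degree 1: 6−0−6 = 0 plus torsion [2] → Ȟ^1 ≅ Z/2
degree 2: 0−0−0 = 0 → Ȟ^2 ≅ 0


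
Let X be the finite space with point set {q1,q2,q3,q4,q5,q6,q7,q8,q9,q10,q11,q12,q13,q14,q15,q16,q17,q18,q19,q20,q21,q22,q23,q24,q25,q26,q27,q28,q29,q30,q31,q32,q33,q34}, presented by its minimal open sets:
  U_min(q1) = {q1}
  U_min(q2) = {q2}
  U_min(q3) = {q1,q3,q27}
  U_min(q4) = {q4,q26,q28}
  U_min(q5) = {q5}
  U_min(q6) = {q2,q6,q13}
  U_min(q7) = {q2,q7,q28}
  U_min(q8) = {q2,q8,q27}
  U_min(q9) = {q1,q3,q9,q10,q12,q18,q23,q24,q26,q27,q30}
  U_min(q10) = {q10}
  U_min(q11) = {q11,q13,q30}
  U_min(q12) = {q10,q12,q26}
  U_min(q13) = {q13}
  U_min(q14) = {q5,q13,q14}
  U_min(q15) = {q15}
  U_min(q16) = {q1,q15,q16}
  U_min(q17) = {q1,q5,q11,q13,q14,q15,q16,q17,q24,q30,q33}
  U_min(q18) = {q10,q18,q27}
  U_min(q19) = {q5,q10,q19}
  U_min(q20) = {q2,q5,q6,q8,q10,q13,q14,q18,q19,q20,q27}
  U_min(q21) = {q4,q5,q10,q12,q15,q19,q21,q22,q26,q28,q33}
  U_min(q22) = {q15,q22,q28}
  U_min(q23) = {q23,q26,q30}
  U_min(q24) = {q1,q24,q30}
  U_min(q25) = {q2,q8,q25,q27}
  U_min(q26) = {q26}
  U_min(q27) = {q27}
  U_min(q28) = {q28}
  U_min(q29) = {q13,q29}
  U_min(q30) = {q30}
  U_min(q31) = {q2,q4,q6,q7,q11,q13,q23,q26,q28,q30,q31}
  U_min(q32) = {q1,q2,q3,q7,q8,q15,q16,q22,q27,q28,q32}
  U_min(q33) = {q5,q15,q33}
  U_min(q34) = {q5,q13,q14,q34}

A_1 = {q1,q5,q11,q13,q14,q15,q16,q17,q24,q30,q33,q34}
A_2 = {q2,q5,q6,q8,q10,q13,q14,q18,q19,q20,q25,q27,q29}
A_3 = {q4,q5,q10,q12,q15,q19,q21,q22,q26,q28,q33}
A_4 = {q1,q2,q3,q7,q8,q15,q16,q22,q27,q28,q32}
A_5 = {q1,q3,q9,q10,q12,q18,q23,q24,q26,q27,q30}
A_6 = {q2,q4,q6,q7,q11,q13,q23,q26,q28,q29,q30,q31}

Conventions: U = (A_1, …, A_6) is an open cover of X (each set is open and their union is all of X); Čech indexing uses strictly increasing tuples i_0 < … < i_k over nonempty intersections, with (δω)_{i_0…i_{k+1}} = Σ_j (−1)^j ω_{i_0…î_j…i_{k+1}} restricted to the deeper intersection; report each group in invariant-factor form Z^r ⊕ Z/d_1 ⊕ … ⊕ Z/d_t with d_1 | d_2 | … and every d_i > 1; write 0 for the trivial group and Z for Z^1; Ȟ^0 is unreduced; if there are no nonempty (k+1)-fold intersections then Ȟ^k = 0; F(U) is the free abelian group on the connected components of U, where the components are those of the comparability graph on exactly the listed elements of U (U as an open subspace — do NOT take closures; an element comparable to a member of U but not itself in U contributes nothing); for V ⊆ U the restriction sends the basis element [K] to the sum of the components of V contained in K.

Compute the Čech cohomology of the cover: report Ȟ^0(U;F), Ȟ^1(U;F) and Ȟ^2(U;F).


nerve simplices:
  A12={q5,q13,q14} A13={q5,q15,q33} A14={q1,q15,q16} A15={q1,q24,q30} A16={q11,q13,q30} A23={q5,q10,q19} A24={q2,q8,q27} A25={q10,q18,q27} A26={q2,q6,q13,q29} A34={q15,q22,q28} A35={q10,q12,q26} A36={q4,q26,q28} A45={q1,q3,q27} A46={q2,q7,q28} A56={q23,q26,q30}
  A123={q5} A126={q13} A134={q15} A145={q1} A156={q30} A235={q10} A245={q27} A246={q2} A346={q28} A356={q26}
components per intersection:
  A1: {q1,q5,q11,q13,q14,q15,q16,q17,q24,q30,q33,q34}
  A2: {q2,q5,q6,q8,q10,q13,q14,q18,q19,q20,q25,q27,q29}
  A3: {q4,q5,q10,q12,q15,q19,q21,q22,q26,q28,q33}
  A4: {q1,q2,q3,q7,q8,q15,q16,q22,q27,q28,q32}
  A5: {q1,q3,q9,q10,q12,q18,q23,q24,q26,q27,q30}
  A6: {q2,q4,q6,q7,q11,q13,q23,q26,q28,q29,q30,q31}
  A12: {q5,q13,q14}
  A13: {q5,q15,q33}
  A14: {q1,q15,q16}
  A15: {q1,q24,q30}
  A16: {q11,q13,q30}
  A23: {q5,q10,q19}
  A24: {q2,q8,q27}
  A25: {q10,q18,q27}
  A26: {q2,q6,q13,q29}
  A34: {q15,q22,q28}
  A35: {q10,q12,q26}
  A36: {q4,q26,q28}
  A45: {q1,q3,q27}
  A46: {q2,q7,q28}
  A56: {q23,q26,q30}
  A123: {q5}
  A126: {q13}
  A134: {q15}
  A145: {q1}
  A156: {q30}
  A235: {q10}
  A245: {q27}
  A246: {q2}
  A346: {q28}
  A356: {q26}
C dims 6,15,10; δ0: rk 5, SNF 1^5; δ1: rk 10, SNF 1^9·2
degree 0: 6−5−0 = 1 → Ȟ^0 ≅ Z
degree 1: 15−10−5 = 0 → Ȟ^1 ≅ 0
degree 2: 10−0−10 = 0 plus torsion [2] → Ȟ^2 ≅ Z/2

Ȟ^0(U;F) ≅ Z; Ȟ^1(U;F) ≅ 0; Ȟ^2(U;F) ≅ Z/2
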